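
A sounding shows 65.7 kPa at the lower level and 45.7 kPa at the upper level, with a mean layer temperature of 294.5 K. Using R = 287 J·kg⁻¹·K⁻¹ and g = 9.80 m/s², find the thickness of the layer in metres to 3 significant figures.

Hypsometric equation: Δz = (R T̄/g) ln(P₁/P₂).
R T̄/g = 287 × 294.5 / 9.80 = 8624.6 m.
ln(65.7/45.7) = ln(1.4376) = 0.36298.
Δz = 8624.6 × 0.36298 = 3130.6 m.

Δz ≈ 3130 m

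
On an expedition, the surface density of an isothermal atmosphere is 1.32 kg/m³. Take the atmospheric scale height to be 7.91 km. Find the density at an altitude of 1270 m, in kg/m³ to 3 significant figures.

In an isothermal atmosphere, density decays like pressure: ρ = ρ₀ exp(−z/H).
z/H = 1270.0/7910.0 = 0.16056; exp(−0.16056) = 0.85167.
ρ = 1.32 × 0.85167 = 1.1242 kg/m³.

ρ ≈ 1.12 kg/m³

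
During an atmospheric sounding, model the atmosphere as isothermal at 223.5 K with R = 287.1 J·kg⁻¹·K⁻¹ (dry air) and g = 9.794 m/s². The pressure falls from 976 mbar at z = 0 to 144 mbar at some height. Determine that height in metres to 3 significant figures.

z ≈ 12500 m

Scale height: H = RT/g = 287.1 × 223.5 / 9.794 = 6551.6 m.
Invert the barometric formula: z = H ln(P₀/P).
P₀/P = 976/144 = 6.7778; ln(6.7778) = 1.9137.
z = 6551.6 × 1.9137 = 12538 m.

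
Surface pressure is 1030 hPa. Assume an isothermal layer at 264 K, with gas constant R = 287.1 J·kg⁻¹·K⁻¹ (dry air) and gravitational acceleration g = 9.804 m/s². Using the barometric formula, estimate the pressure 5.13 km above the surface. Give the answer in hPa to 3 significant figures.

P ≈ 530 hPa

Scale height: H = RT/g = 287.1 × 264 / 9.804 = 7731.0 m.
Barometric formula: P = P₀ exp(−z/H).
z/H = 5130.0/7731.0 = 0.66356; exp(−0.66356) = 0.51501.
P = 1030 × 0.51501 = 530.46 hPa.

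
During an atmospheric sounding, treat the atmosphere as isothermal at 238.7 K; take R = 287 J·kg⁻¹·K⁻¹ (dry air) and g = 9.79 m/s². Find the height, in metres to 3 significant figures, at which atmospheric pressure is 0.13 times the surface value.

Scale height: H = RT/g = 287 × 238.7 / 9.79 = 6997.6 m.
Set P/P₀ = exp(−z/H) = 0.13, so z = −H ln(0.13).
−ln(0.13) = 2.0402; z = 6997.6 × 2.0402 = 14277 m.

z ≈ 14300 m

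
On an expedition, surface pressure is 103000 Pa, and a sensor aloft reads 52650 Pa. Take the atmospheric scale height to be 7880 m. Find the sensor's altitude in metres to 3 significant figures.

Invert the barometric formula: z = H ln(P₀/P).
P₀/P = 103000/52650 = 1.9563; ln(1.9563) = 0.67105.
z = 7880.0 × 0.67105 = 5287.9 m.

z ≈ 5290 m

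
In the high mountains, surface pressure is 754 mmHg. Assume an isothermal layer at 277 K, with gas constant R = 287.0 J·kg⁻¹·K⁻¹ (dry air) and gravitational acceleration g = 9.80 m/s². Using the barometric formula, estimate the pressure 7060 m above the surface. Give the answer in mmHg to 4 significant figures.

Scale height: H = RT/g = 287.0 × 277 / 9.80 = 8112.1 m.
Barometric formula: P = P₀ exp(−z/H).
z/H = 7060.0/8112.1 = 0.87030; exp(−0.87030) = 0.41883.
P = 754 × 0.41883 = 315.80 mmHg.

P ≈ 315.8 mmHg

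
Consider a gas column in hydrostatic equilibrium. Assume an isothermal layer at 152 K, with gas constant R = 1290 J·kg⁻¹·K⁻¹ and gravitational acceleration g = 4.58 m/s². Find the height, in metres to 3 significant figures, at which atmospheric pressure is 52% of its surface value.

z ≈ 28000 m

Scale height: H = RT/g = 1290 × 152 / 4.58 = 42812 m.
Set P/P₀ = exp(−z/H) = 0.52, so z = −H ln(0.52).
−ln(0.52) = 0.65393; z = 42812 × 0.65393 = 27996 m.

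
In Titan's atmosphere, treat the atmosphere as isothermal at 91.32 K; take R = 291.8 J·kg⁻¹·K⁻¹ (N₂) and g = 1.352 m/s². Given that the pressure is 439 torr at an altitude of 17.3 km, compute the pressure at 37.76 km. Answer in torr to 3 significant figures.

P ≈ 155 torr

Scale height: H = RT/g = 291.8 × 91.32 / 1.352 = 19709 m.
Between two levels, P₂ = P₁ exp(−Δz/H) with Δz = z₂ − z₁.
Δz = 37760 − 17300 = 20460 m; Δz/H = 20460/19709 = 1.0381.
P₂ = 439 × exp(−1.0381) = 439 × 0.35413 = 155.46 torr.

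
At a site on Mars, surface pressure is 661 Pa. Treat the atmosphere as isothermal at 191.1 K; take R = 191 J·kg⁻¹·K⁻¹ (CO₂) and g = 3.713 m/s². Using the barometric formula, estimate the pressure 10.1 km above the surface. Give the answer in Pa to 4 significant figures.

P ≈ 236.6 Pa

Scale height: H = RT/g = 191 × 191.1 / 3.713 = 9830.4 m.
Barometric formula: P = P₀ exp(−z/H).
z/H = 10100/9830.4 = 1.0274; exp(−1.0274) = 0.35794.
P = 661 × 0.35794 = 236.60 Pa.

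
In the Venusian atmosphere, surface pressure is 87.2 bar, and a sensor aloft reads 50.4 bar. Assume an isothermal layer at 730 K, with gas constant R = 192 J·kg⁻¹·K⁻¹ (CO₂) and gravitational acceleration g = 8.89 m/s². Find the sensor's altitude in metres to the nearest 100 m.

Scale height: H = RT/g = 192 × 730 / 8.89 = 15766 m.
Invert the barometric formula: z = H ln(P₀/P).
P₀/P = 87.2/50.4 = 1.7302; ln(1.7302) = 0.54824.
z = 15766 × 0.54824 = 8643.6 m.

z ≈ 8600 m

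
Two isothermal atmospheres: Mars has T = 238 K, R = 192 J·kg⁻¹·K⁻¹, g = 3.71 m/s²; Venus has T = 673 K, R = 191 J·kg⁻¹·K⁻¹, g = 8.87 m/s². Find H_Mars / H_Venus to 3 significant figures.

H_Mars/H_Venus ≈ 0.850

H = RT/g for each body.
H_Mars = 192 × 238 / 3.71 = 12317 m.
H_Venus = 191 × 673 / 8.87 = 14492 m.
H_Mars/H_Venus = 12317/14492 = 0.84992.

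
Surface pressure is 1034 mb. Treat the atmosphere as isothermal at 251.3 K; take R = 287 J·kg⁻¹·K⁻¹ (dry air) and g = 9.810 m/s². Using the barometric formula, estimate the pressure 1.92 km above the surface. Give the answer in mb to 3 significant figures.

P ≈ 796 mb

Scale height: H = RT/g = 287 × 251.3 / 9.810 = 7352.0 m.
Barometric formula: P = P₀ exp(−z/H).
z/H = 1920.0/7352.0 = 0.26115; exp(−0.26115) = 0.77017.
P = 1034 × 0.77017 = 796.36 mb.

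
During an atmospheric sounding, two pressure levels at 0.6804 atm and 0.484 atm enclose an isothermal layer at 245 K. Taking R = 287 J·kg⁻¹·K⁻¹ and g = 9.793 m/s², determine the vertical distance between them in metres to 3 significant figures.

Hypsometric equation: Δz = (R T̄/g) ln(P₁/P₂).
R T̄/g = 287 × 245 / 9.793 = 7180.1 m.
ln(0.6804/0.484) = ln(1.4058) = 0.34061.
Δz = 7180.1 × 0.34061 = 2445.6 m.

Δz ≈ 2450 m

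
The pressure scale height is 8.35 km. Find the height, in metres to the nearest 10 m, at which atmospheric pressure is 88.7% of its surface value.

z ≈ 1000 m

Set P/P₀ = exp(−z/H) = 0.887, so z = −H ln(0.887).
−ln(0.887) = 0.11991; z = 8350.0 × 0.11991 = 1001.2 m.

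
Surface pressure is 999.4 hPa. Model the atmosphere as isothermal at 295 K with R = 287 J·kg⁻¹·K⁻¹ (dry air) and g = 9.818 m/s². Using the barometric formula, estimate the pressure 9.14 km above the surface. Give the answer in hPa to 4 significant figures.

Scale height: H = RT/g = 287 × 295 / 9.818 = 8623.4 m.
Barometric formula: P = P₀ exp(−z/H).
z/H = 9140.0/8623.4 = 1.0599; exp(−1.0599) = 0.34649.
P = 999.4 × 0.34649 = 346.28 hPa.

P ≈ 346.3 hPa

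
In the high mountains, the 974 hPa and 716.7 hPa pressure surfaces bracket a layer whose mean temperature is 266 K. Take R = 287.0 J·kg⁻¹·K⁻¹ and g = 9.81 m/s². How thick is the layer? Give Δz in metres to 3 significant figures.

Hypsometric equation: Δz = (R T̄/g) ln(P₁/P₂).
R T̄/g = 287.0 × 266 / 9.81 = 7782.1 m.
ln(974/716.7) = ln(1.3590) = 0.30675.
Δz = 7782.1 × 0.30675 = 2387.2 m.

Δz ≈ 2390 m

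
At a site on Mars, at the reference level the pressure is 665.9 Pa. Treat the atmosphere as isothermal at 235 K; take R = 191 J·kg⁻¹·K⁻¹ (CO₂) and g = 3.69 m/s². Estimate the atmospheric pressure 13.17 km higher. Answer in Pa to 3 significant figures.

Scale height: H = RT/g = 191 × 235 / 3.69 = 12164 m.
Barometric formula: P = P₀ exp(−z/H).
z/H = 13170/12164 = 1.0827; exp(−1.0827) = 0.33868.
P = 665.9 × 0.33868 = 225.53 Pa.

P ≈ 226 Pa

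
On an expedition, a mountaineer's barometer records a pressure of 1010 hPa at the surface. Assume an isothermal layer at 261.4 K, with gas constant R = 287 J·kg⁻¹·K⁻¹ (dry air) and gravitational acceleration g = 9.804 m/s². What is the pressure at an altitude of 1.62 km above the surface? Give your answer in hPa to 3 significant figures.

P ≈ 817 hPa

Scale height: H = RT/g = 287 × 261.4 / 9.804 = 7652.2 m.
Barometric formula: P = P₀ exp(−z/H).
z/H = 1620.0/7652.2 = 0.21170; exp(−0.21170) = 0.80921.
P = 1010 × 0.80921 = 817.30 hPa.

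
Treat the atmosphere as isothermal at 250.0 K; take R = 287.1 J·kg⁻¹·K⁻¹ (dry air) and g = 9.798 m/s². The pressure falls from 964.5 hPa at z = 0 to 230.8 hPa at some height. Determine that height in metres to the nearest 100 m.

Scale height: H = RT/g = 287.1 × 250.0 / 9.798 = 7325.5 m.
Invert the barometric formula: z = H ln(P₀/P).
P₀/P = 964.5/230.8 = 4.1789; ln(4.1789) = 1.4300.
z = 7325.5 × 1.4300 = 10475 m.

z ≈ 10500 m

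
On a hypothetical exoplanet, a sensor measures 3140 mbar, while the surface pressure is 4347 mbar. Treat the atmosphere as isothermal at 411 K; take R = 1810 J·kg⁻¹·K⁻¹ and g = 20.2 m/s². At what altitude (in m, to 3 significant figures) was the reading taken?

Scale height: H = RT/g = 1810 × 411 / 20.2 = 36827 m.
Invert the barometric formula: z = H ln(P₀/P).
P₀/P = 4347/3140 = 1.3844; ln(1.3844) = 0.32527.
z = 36827 × 0.32527 = 11979 m.

z ≈ 12000 m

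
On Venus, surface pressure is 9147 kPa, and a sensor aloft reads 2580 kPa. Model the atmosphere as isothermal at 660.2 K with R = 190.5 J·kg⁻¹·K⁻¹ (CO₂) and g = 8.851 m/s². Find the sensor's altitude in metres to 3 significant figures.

Scale height: H = RT/g = 190.5 × 660.2 / 8.851 = 14209 m.
Invert the barometric formula: z = H ln(P₀/P).
P₀/P = 9147/2580 = 3.5453; ln(3.5453) = 1.2656.
z = 14209 × 1.2656 = 17983 m.

z ≈ 18000 m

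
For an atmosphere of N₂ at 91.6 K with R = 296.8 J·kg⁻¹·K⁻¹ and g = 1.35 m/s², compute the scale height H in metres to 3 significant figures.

The scale height of an isothermal atmosphere is H = RT/g.
H = 296.8 × 91.6 / 1.35 = 27187/1.35 = 20139 m.

H ≈ 20100 m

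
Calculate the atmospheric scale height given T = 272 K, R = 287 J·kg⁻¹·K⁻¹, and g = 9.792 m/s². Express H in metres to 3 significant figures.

H ≈ 7970 m

The scale height of an isothermal atmosphere is H = RT/g.
H = 287 × 272 / 9.792 = 78064/9.792 = 7972.2 m.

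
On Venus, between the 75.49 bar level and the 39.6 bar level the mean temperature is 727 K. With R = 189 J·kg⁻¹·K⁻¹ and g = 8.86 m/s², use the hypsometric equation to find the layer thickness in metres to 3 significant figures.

Hypsometric equation: Δz = (R T̄/g) ln(P₁/P₂).
R T̄/g = 189 × 727 / 8.86 = 15508 m.
ln(75.49/39.6) = ln(1.9063) = 0.64516.
Δz = 15508 × 0.64516 = 10005 m.

Δz ≈ 10000 m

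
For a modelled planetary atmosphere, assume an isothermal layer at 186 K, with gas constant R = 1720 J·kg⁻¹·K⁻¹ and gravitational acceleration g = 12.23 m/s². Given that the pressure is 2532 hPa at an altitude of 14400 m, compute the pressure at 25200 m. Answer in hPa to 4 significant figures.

P ≈ 1676 hPa

Scale height: H = RT/g = 1720 × 186 / 12.23 = 26159 m.
Between two levels, P₂ = P₁ exp(−Δz/H) with Δz = z₂ − z₁.
Δz = 25200 − 14400 = 10800 m; Δz/H = 10800/26159 = 0.41286.
P₂ = 2532 × exp(−0.41286) = 2532 × 0.66175 = 1675.6 hPa.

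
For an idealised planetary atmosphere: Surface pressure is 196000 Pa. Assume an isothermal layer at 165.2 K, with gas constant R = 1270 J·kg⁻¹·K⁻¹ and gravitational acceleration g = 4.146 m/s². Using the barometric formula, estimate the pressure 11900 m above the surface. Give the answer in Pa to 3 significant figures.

Scale height: H = RT/g = 1270 × 165.2 / 4.146 = 50604 m.
Barometric formula: P = P₀ exp(−z/H).
z/H = 11900/50604 = 0.23516; exp(−0.23516) = 0.79044.
P = 196000 × 0.79044 = 154930 Pa.

P ≈ 155000 Pa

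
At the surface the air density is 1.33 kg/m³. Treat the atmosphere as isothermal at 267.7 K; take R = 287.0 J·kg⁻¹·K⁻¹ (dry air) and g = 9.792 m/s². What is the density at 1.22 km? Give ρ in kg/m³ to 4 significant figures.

ρ ≈ 1.138 kg/m³

Scale height: H = RT/g = 287.0 × 267.7 / 9.792 = 7846.2 m.
In an isothermal atmosphere, density decays like pressure: ρ = ρ₀ exp(−z/H).
z/H = 1220.0/7846.2 = 0.15549; exp(−0.15549) = 0.85600.
ρ = 1.33 × 0.85600 = 1.1385 kg/m³.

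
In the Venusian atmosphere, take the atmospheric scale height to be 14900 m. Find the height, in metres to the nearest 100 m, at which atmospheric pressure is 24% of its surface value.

Set P/P₀ = exp(−z/H) = 0.24, so z = −H ln(0.24).
−ln(0.24) = 1.4271; z = 14900 × 1.4271 = 21264 m.

z ≈ 21300 m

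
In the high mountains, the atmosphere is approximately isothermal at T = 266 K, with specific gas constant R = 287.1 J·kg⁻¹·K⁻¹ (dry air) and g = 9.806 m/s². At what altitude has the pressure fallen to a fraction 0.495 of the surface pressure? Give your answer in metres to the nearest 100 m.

z ≈ 5500 m

Scale height: H = RT/g = 287.1 × 266 / 9.806 = 7787.9 m.
Set P/P₀ = exp(−z/H) = 0.495, so z = −H ln(0.495).
−ln(0.495) = 0.70320; z = 7787.9 × 0.70320 = 5476.5 m.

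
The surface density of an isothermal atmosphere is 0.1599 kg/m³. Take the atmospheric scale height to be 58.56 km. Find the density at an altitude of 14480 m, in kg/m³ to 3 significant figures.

In an isothermal atmosphere, density decays like pressure: ρ = ρ₀ exp(−z/H).
z/H = 14480/58560 = 0.24727; exp(−0.24727) = 0.78093.
ρ = 0.1599 × 0.78093 = 0.12487 kg/m³.

ρ ≈ 0.125 kg/m³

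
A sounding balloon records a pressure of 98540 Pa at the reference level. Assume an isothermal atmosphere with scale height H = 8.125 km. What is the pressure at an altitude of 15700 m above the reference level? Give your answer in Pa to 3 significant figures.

P ≈ 14300 Pa

Barometric formula: P = P₀ exp(−z/H).
z/H = 15700/8125.0 = 1.9323; exp(−1.9323) = 0.14481.
P = 98540 × 0.14481 = 14270 Pa.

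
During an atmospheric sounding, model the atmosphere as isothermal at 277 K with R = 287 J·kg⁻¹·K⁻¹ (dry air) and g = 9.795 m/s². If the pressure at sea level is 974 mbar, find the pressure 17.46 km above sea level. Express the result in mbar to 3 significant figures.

P ≈ 113 mbar

Scale height: H = RT/g = 287 × 277 / 9.795 = 8116.3 m.
Barometric formula: P = P₀ exp(−z/H).
z/H = 17460/8116.3 = 2.1512; exp(−2.1512) = 0.11634.
P = 974 × 0.11634 = 113.32 mbar.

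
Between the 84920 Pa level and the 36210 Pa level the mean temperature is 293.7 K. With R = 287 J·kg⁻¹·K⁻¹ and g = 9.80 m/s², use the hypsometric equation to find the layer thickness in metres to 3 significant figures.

Hypsometric equation: Δz = (R T̄/g) ln(P₁/P₂).
R T̄/g = 287 × 293.7 / 9.80 = 8601.2 m.
ln(84920/36210) = ln(2.3452) = 0.85237.
Δz = 8601.2 × 0.85237 = 7331.4 m.

Δz ≈ 7330 m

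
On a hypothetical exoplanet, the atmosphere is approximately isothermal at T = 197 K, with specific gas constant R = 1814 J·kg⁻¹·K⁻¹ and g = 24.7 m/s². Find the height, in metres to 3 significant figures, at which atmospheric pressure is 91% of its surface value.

z ≈ 1360 m

Scale height: H = RT/g = 1814 × 197 / 24.7 = 14468 m.
Set P/P₀ = exp(−z/H) = 0.91, so z = −H ln(0.91).
−ln(0.91) = 0.094311; z = 14468 × 0.094311 = 1364.5 m.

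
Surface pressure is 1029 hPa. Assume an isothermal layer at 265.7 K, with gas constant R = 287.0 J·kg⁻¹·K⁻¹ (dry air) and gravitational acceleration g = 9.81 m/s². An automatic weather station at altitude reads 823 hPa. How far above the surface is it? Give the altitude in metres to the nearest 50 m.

z ≈ 1750 m

Scale height: H = RT/g = 287.0 × 265.7 / 9.81 = 7773.3 m.
Invert the barometric formula: z = H ln(P₀/P).
P₀/P = 1029/823 = 1.2503; ln(1.2503) = 0.22338.
z = 7773.3 × 0.22338 = 1736.4 m.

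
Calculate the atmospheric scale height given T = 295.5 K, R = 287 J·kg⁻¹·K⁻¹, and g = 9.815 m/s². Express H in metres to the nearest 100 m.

The scale height of an isothermal atmosphere is H = RT/g.
H = 287 × 295.5 / 9.815 = 84808/9.815 = 8640.7 m.

H ≈ 8600 m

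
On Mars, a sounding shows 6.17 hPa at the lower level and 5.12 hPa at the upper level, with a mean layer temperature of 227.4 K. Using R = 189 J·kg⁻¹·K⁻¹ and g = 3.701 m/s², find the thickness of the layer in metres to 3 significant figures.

Δz ≈ 2170 m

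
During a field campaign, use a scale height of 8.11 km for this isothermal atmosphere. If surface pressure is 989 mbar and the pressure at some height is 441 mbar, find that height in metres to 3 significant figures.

Invert the barometric formula: z = H ln(P₀/P).
P₀/P = 989/441 = 2.2426; ln(2.2426) = 0.80764.
z = 8110.0 × 0.80764 = 6550.0 m.

z ≈ 6550 m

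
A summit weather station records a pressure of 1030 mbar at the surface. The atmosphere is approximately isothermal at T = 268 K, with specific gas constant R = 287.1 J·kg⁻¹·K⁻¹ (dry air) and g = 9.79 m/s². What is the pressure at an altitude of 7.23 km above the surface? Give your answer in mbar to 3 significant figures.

P ≈ 411 mbar

Scale height: H = RT/g = 287.1 × 268 / 9.79 = 7859.3 m.
Barometric formula: P = P₀ exp(−z/H).
z/H = 7230.0/7859.3 = 0.91993; exp(−0.91993) = 0.39855.
P = 1030 × 0.39855 = 410.51 mbar.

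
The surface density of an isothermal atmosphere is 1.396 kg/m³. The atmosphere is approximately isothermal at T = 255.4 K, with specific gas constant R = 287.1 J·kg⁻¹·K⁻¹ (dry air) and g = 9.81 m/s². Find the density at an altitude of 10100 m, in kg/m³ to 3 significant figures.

Scale height: H = RT/g = 287.1 × 255.4 / 9.81 = 7474.6 m.
In an isothermal atmosphere, density decays like pressure: ρ = ρ₀ exp(−z/H).
z/H = 10100/7474.6 = 1.3512; exp(−1.3512) = 0.25893.
ρ = 1.396 × 0.25893 = 0.36147 kg/m³.

ρ ≈ 0.361 kg/m³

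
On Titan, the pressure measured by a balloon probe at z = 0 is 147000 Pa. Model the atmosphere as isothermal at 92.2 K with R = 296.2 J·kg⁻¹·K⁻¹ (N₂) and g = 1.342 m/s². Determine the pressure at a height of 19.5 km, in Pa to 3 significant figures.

P ≈ 56400 Pa

Scale height: H = RT/g = 296.2 × 92.2 / 1.342 = 20350 m.
Barometric formula: P = P₀ exp(−z/H).
z/H = 19500/20350 = 0.95823; exp(−0.95823) = 0.38357.
P = 147000 × 0.38357 = 56385 Pa.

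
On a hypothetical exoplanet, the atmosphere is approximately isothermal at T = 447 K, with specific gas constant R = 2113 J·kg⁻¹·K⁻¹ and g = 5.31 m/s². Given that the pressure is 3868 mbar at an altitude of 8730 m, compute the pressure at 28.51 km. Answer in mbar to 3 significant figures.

Scale height: H = RT/g = 2113 × 447 / 5.31 = 177870 m.
Between two levels, P₂ = P₁ exp(−Δz/H) with Δz = z₂ − z₁.
Δz = 28510 − 8730.0 = 19780 m; Δz/H = 19780/177870 = 0.11120.
P₂ = 3868 × exp(−0.11120) = 3868 × 0.89476 = 3460.9 mbar.

P ≈ 3460 mbar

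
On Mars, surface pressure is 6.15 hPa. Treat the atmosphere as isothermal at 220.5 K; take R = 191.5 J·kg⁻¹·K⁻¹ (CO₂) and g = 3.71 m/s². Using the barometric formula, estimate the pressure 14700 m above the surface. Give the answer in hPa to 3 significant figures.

P ≈ 1.69 hPa

Scale height: H = RT/g = 191.5 × 220.5 / 3.71 = 11382 m.
Barometric formula: P = P₀ exp(−z/H).
z/H = 14700/11382 = 1.2915; exp(−1.2915) = 0.27486.
P = 6.15 × 0.27486 = 1.6904 hPa.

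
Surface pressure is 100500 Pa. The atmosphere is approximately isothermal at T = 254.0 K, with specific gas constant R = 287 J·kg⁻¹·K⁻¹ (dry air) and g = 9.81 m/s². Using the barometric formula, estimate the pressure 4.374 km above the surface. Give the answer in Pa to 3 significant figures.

P ≈ 55800 Pa

Scale height: H = RT/g = 287 × 254.0 / 9.81 = 7431.0 m.
Barometric formula: P = P₀ exp(−z/H).
z/H = 4374.0/7431.0 = 0.58862; exp(−0.58862) = 0.55509.
P = 100500 × 0.55509 = 55787 Pa.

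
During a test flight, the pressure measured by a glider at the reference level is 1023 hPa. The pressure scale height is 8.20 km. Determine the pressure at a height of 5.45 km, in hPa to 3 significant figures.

P ≈ 526 hPa

Barometric formula: P = P₀ exp(−z/H).
z/H = 5450.0/8200.0 = 0.66463; exp(−0.66463) = 0.51446.
P = 1023 × 0.51446 = 526.29 hPa.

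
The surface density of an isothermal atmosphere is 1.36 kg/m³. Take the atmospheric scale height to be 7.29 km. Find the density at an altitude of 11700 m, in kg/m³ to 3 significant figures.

In an isothermal atmosphere, density decays like pressure: ρ = ρ₀ exp(−z/H).
z/H = 11700/7290.0 = 1.6049; exp(−1.6049) = 0.20091.
ρ = 1.36 × 0.20091 = 0.27324 kg/m³.

ρ ≈ 0.273 kg/m³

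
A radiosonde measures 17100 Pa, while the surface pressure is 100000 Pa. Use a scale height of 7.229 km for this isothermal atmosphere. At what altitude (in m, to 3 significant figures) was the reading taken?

z ≈ 12800 m

Invert the barometric formula: z = H ln(P₀/P).
P₀/P = 100000/17100 = 5.8480; ln(5.8480) = 1.7661.
z = 7229.0 × 1.7661 = 12767 m.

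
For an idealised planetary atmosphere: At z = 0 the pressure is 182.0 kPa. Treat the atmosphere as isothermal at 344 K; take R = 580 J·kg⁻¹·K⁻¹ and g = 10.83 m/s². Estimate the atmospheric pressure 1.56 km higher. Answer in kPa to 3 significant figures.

Scale height: H = RT/g = 580 × 344 / 10.83 = 18423 m.
Barometric formula: P = P₀ exp(−z/H).
z/H = 1560.0/18423 = 0.084677; exp(−0.084677) = 0.91881.
P = 182.0 × 0.91881 = 167.22 kPa.

P ≈ 167 kPa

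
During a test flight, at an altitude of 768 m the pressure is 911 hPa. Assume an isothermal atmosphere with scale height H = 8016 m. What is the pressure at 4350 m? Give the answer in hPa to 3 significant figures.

P ≈ 583 hPa

Between two levels, P₂ = P₁ exp(−Δz/H) with Δz = z₂ − z₁.
Δz = 4350.0 − 768.00 = 3582.0 m; Δz/H = 3582.0/8016.0 = 0.44686.
P₂ = 911 × exp(−0.44686) = 911 × 0.63963 = 582.70 hPa.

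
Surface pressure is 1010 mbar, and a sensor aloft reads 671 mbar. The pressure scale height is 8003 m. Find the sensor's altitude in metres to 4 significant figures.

z ≈ 3273 m

Invert the barometric formula: z = H ln(P₀/P).
P₀/P = 1010/671 = 1.5052; ln(1.5052) = 0.40893.
z = 8003.0 × 0.40893 = 3272.7 m.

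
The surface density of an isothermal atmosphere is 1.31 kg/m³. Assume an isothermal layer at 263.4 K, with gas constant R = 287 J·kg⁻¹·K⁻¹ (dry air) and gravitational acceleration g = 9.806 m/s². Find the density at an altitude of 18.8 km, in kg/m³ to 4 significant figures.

Scale height: H = RT/g = 287 × 263.4 / 9.806 = 7709.1 m.
In an isothermal atmosphere, density decays like pressure: ρ = ρ₀ exp(−z/H).
z/H = 18800/7709.1 = 2.4387; exp(−2.4387) = 0.087274.
ρ = 1.31 × 0.087274 = 0.11433 kg/m³.

ρ ≈ 0.1143 kg/m³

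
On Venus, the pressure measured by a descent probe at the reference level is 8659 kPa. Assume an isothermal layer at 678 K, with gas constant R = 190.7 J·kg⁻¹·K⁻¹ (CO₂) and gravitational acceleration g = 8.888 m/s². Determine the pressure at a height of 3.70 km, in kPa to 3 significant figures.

P ≈ 6710 kPa

Scale height: H = RT/g = 190.7 × 678 / 8.888 = 14547 m.
Barometric formula: P = P₀ exp(−z/H).
z/H = 3700.0/14547 = 0.25435; exp(−0.25435) = 0.77542.
P = 8659 × 0.77542 = 6714.4 kPa.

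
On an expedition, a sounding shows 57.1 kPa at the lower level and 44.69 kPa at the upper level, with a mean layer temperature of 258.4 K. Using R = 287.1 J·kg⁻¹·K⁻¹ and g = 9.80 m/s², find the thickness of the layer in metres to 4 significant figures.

Hypsometric equation: Δz = (R T̄/g) ln(P₁/P₂).
R T̄/g = 287.1 × 258.4 / 9.80 = 7570.1 m.
ln(57.1/44.69) = ln(1.2777) = 0.24506.
Δz = 7570.1 × 0.24506 = 1855.1 m.

Δz ≈ 1855 m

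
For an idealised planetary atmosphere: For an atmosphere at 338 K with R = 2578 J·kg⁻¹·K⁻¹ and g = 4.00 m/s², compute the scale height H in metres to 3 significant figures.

The scale height of an isothermal atmosphere is H = RT/g.
H = 2578 × 338 / 4.00 = 871360/4.00 = 217840 m.

H ≈ 218000 m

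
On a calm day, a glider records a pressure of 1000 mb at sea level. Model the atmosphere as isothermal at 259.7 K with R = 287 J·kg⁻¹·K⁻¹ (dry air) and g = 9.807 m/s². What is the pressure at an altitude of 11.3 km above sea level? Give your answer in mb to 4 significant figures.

P ≈ 226.1 mb

Scale height: H = RT/g = 287 × 259.7 / 9.807 = 7600.1 m.
Barometric formula: P = P₀ exp(−z/H).
z/H = 11300/7600.1 = 1.4868; exp(−1.4868) = 0.22610.
P = 1000 × 0.22610 = 226.10 mb.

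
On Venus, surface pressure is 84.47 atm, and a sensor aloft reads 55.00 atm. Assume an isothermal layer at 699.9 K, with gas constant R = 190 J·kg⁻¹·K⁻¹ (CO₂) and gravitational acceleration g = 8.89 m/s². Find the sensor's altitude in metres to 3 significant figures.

Scale height: H = RT/g = 190 × 699.9 / 8.89 = 14958 m.
Invert the barometric formula: z = H ln(P₀/P).
P₀/P = 84.47/55.00 = 1.5358; ln(1.5358) = 0.42905.
z = 14958 × 0.42905 = 6417.7 m.

z ≈ 6420 m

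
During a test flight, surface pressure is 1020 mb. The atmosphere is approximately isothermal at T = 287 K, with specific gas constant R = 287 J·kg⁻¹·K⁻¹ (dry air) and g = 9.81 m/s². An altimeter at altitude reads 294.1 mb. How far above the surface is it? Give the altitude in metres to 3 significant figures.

z ≈ 10400 m

Scale height: H = RT/g = 287 × 287 / 9.81 = 8396.4 m.
Invert the barometric formula: z = H ln(P₀/P).
P₀/P = 1020/294.1 = 3.4682; ln(3.4682) = 1.2436.
z = 8396.4 × 1.2436 = 10442 m.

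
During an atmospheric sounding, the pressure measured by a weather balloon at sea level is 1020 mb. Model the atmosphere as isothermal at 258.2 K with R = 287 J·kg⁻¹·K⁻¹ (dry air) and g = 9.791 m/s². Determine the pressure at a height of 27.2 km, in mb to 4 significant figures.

P ≈ 28.04 mb

Scale height: H = RT/g = 287 × 258.2 / 9.791 = 7568.5 m.
Barometric formula: P = P₀ exp(−z/H).
z/H = 27200/7568.5 = 3.5938; exp(−3.5938) = 0.027494.
P = 1020 × 0.027494 = 28.044 mb.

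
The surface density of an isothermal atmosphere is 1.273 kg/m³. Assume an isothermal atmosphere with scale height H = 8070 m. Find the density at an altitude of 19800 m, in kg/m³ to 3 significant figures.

In an isothermal atmosphere, density decays like pressure: ρ = ρ₀ exp(−z/H).
z/H = 19800/8070.0 = 2.4535; exp(−2.4535) = 0.085992.
ρ = 1.273 × 0.085992 = 0.10947 kg/m³.

ρ ≈ 0.109 kg/m³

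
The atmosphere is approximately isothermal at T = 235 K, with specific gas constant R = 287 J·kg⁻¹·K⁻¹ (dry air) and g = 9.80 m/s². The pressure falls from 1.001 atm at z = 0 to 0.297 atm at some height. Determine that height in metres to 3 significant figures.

Scale height: H = RT/g = 287 × 235 / 9.80 = 6882.1 m.
Invert the barometric formula: z = H ln(P₀/P).
P₀/P = 1.001/0.297 = 3.3704; ln(3.3704) = 1.2150.
z = 6882.1 × 1.2150 = 8361.8 m.

z ≈ 8360 m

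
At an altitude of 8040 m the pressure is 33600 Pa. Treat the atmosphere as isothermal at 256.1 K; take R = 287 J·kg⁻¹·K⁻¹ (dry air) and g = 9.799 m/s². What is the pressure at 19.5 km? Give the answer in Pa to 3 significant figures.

Scale height: H = RT/g = 287 × 256.1 / 9.799 = 7500.8 m.
Between two levels, P₂ = P₁ exp(−Δz/H) with Δz = z₂ − z₁.
Δz = 19500 − 8040.0 = 11460 m; Δz/H = 11460/7500.8 = 1.5278.
P₂ = 33600 × exp(−1.5278) = 33600 × 0.21701 = 7291.5 Pa.

P ≈ 7290 Pa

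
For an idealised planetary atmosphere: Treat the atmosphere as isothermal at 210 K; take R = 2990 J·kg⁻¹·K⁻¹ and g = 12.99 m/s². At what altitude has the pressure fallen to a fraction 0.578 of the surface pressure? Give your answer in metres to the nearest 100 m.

Scale height: H = RT/g = 2990 × 210 / 12.99 = 48337 m.
Set P/P₀ = exp(−z/H) = 0.578, so z = −H ln(0.578).
−ln(0.578) = 0.54818; z = 48337 × 0.54818 = 26497 m.

z ≈ 26500 m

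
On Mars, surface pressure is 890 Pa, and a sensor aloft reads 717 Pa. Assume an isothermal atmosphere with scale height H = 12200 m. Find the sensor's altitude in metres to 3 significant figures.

z ≈ 2640 m

Invert the barometric formula: z = H ln(P₀/P).
P₀/P = 890/717 = 1.2413; ln(1.2413) = 0.21616.
z = 12200 × 0.21616 = 2637.2 m.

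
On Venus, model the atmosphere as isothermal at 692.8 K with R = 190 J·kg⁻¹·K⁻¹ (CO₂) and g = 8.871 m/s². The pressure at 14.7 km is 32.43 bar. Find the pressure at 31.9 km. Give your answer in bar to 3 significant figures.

Scale height: H = RT/g = 190 × 692.8 / 8.871 = 14838 m.
Between two levels, P₂ = P₁ exp(−Δz/H) with Δz = z₂ − z₁.
Δz = 31900 − 14700 = 17200 m; Δz/H = 17200/14838 = 1.1592.
P₂ = 32.43 × exp(−1.1592) = 32.43 × 0.31374 = 10.175 bar.

P ≈ 10.2 bar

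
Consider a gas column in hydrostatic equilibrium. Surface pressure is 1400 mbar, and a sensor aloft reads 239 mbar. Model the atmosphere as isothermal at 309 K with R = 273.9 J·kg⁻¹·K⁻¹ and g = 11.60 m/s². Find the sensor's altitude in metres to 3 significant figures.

Scale height: H = RT/g = 273.9 × 309 / 11.60 = 7296.1 m.
Invert the barometric formula: z = H ln(P₀/P).
P₀/P = 1400/239 = 5.8577; ln(5.8577) = 1.7678.
z = 7296.1 × 1.7678 = 12898 m.

z ≈ 12900 m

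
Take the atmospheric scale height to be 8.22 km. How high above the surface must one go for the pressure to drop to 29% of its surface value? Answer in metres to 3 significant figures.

Set P/P₀ = exp(−z/H) = 0.29, so z = −H ln(0.29).
−ln(0.29) = 1.2379; z = 8220.0 × 1.2379 = 10176 m.

z ≈ 10200 m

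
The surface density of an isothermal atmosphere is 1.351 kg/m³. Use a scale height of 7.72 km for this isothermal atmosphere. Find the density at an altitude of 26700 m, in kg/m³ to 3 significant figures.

In an isothermal atmosphere, density decays like pressure: ρ = ρ₀ exp(−z/H).
z/H = 26700/7720.0 = 3.4585; exp(−3.4585) = 0.031477.
ρ = 1.351 × 0.031477 = 0.042525 kg/m³.

ρ ≈ 0.0425 kg/m³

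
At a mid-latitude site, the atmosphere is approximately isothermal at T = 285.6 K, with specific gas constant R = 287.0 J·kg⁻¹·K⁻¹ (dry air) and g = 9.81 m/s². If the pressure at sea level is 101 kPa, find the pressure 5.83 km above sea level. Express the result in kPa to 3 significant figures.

Scale height: H = RT/g = 287.0 × 285.6 / 9.81 = 8355.5 m.
Barometric formula: P = P₀ exp(−z/H).
z/H = 5830.0/8355.5 = 0.69774; exp(−0.69774) = 0.49771.
P = 101 × 0.49771 = 50.269 kPa.

P ≈ 50.3 kPa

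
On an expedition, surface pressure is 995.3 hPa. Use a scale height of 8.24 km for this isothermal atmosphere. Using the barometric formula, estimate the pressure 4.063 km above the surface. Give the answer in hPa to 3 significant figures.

Barometric formula: P = P₀ exp(−z/H).
z/H = 4063.0/8240.0 = 0.49308; exp(−0.49308) = 0.61074.
P = 995.3 × 0.61074 = 607.87 hPa.

P ≈ 608 hPa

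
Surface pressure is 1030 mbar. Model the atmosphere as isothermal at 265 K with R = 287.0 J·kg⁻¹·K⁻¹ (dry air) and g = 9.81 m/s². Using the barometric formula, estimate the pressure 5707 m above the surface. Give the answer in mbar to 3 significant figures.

P ≈ 493 mbar

Scale height: H = RT/g = 287.0 × 265 / 9.81 = 7752.8 m.
Barometric formula: P = P₀ exp(−z/H).
z/H = 5707.0/7752.8 = 0.73612; exp(−0.73612) = 0.47897.
P = 1030 × 0.47897 = 493.34 mbar.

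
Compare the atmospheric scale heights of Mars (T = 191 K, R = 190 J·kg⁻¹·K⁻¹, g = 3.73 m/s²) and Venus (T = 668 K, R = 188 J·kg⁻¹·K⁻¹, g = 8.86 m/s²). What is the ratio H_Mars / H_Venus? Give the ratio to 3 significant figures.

H = RT/g for each body.
H_Mars = 190 × 191 / 3.73 = 9729.2 m.
H_Venus = 188 × 668 / 8.86 = 14174 m.
H_Mars/H_Venus = 9729.2/14174 = 0.68641.

H_Mars/H_Venus ≈ 0.686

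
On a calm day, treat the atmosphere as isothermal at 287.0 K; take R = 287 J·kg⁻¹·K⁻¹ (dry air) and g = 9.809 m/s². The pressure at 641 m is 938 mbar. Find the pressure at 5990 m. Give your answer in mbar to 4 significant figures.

Scale height: H = RT/g = 287 × 287.0 / 9.809 = 8397.3 m.
Between two levels, P₂ = P₁ exp(−Δz/H) with Δz = z₂ − z₁.
Δz = 5990.0 − 641.00 = 5349.0 m; Δz/H = 5349.0/8397.3 = 0.63699.
P₂ = 938 × exp(−0.63699) = 938 × 0.52888 = 496.09 mbar.

P ≈ 496.1 mbar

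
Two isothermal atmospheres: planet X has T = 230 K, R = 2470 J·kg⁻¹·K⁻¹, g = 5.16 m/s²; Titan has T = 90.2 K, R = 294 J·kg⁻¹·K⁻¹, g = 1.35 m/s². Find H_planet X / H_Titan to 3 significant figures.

H_planet X/H_Titan ≈ 5.60

H = RT/g for each body.
H_planet X = 2470 × 230 / 5.16 = 110100 m.
H_Titan = 294 × 90.2 / 1.35 = 19644 m.
H_planet X/H_Titan = 110100/19644 = 5.6048.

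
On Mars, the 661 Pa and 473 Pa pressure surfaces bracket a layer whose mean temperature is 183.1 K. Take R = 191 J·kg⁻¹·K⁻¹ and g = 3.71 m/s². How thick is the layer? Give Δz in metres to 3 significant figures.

Hypsometric equation: Δz = (R T̄/g) ln(P₁/P₂).
R T̄/g = 191 × 183.1 / 3.71 = 9426.4 m.
ln(661/473) = ln(1.3975) = 0.33468.
Δz = 9426.4 × 0.33468 = 3154.8 m.

Δz ≈ 3150 m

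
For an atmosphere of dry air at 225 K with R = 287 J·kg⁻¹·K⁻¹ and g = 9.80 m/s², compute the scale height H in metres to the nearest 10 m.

H ≈ 6590 m

The scale height of an isothermal atmosphere is H = RT/g.
H = 287 × 225 / 9.80 = 64575/9.80 = 6589.3 m.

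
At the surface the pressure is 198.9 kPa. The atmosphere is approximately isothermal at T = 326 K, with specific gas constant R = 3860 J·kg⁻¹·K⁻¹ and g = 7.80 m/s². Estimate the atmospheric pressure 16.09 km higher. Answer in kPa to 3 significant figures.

Scale height: H = RT/g = 3860 × 326 / 7.80 = 161330 m.
Barometric formula: P = P₀ exp(−z/H).
z/H = 16090/161330 = 0.099733; exp(−0.099733) = 0.90508.
P = 198.9 × 0.90508 = 180.02 kPa.

P ≈ 180 kPa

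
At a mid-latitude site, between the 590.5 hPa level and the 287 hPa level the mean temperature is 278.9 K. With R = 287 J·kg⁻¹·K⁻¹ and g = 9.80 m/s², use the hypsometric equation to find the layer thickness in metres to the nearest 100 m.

Δz ≈ 5900 m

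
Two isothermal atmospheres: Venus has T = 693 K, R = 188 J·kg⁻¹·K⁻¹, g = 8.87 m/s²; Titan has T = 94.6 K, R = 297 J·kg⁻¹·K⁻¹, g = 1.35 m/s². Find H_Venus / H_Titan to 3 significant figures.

H = RT/g for each body.
H_Venus = 188 × 693 / 8.87 = 14688 m.
H_Titan = 297 × 94.6 / 1.35 = 20812 m.
H_Venus/H_Titan = 14688/20812 = 0.70575.

H_Venus/H_Titan ≈ 0.706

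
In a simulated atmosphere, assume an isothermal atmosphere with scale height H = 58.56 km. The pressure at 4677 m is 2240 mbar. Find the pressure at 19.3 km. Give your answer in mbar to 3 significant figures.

P ≈ 1750 mbar

Between two levels, P₂ = P₁ exp(−Δz/H) with Δz = z₂ − z₁.
Δz = 19300 − 4677.0 = 14623 m; Δz/H = 14623/58560 = 0.24971.
P₂ = 2240 × exp(−0.24971) = 2240 × 0.77903 = 1745.0 mbar.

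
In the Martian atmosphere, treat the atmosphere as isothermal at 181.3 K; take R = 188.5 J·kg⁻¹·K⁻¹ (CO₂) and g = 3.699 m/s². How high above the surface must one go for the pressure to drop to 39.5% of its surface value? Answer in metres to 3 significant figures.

z ≈ 8580 m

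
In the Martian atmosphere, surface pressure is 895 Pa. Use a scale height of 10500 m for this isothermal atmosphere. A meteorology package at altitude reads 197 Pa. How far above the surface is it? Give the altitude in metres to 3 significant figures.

Invert the barometric formula: z = H ln(P₀/P).
P₀/P = 895/197 = 4.5431; ln(4.5431) = 1.5136.
z = 10500 × 1.5136 = 15893 m.

z ≈ 15900 m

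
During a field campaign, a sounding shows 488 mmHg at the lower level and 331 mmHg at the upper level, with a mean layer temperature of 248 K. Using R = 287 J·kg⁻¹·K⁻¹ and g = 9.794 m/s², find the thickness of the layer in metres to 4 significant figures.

Hypsometric equation: Δz = (R T̄/g) ln(P₁/P₂).
R T̄/g = 287 × 248 / 9.794 = 7267.3 m.
ln(488/331) = ln(1.4743) = 0.38818.
Δz = 7267.3 × 0.38818 = 2821.0 m.

Δz ≈ 2821 m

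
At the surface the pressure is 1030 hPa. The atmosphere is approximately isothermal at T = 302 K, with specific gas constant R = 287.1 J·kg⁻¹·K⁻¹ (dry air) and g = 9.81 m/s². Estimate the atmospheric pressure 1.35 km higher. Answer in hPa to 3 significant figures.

Scale height: H = RT/g = 287.1 × 302 / 9.81 = 8838.3 m.
Barometric formula: P = P₀ exp(−z/H).
z/H = 1350.0/8838.3 = 0.15274; exp(−0.15274) = 0.85835.
P = 1030 × 0.85835 = 884.10 hPa.

P ≈ 884 hPa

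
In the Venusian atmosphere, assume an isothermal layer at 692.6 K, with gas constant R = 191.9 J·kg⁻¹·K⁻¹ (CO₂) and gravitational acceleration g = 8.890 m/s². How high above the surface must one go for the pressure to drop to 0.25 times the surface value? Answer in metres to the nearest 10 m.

Scale height: H = RT/g = 191.9 × 692.6 / 8.890 = 14950 m.
Set P/P₀ = exp(−z/H) = 0.25, so z = −H ln(0.25).
−ln(0.25) = 1.3863; z = 14950 × 1.3863 = 20725 m.

z ≈ 20730 m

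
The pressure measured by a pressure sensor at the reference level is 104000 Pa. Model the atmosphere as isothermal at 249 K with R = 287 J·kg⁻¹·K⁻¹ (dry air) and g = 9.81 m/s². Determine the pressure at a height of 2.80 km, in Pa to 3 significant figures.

P ≈ 70800 Pa

Scale height: H = RT/g = 287 × 249 / 9.81 = 7284.7 m.
Barometric formula: P = P₀ exp(−z/H).
z/H = 2800.0/7284.7 = 0.38437; exp(−0.38437) = 0.68088.
P = 104000 × 0.68088 = 70812 Pa.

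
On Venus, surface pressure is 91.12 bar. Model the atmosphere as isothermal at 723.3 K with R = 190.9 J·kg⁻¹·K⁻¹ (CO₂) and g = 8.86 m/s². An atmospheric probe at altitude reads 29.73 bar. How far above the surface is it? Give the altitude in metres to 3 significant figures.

z ≈ 17500 m

Scale height: H = RT/g = 190.9 × 723.3 / 8.86 = 15584 m.
Invert the barometric formula: z = H ln(P₀/P).
P₀/P = 91.12/29.73 = 3.0649; ln(3.0649) = 1.1200.
z = 15584 × 1.1200 = 17454 m.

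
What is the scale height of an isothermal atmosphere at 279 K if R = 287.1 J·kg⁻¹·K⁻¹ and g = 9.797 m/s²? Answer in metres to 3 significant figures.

The scale height of an isothermal atmosphere is H = RT/g.
H = 287.1 × 279 / 9.797 = 80101/9.797 = 8176.1 m.

H ≈ 8180 m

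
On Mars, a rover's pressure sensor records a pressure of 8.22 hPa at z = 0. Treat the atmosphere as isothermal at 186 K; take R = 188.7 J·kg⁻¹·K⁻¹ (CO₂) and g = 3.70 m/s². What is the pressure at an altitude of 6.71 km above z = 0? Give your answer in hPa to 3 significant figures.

P ≈ 4.05 hPa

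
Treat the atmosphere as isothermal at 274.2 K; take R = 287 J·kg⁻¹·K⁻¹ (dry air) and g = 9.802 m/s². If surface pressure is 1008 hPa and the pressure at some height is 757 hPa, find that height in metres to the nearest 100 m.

z ≈ 2300 m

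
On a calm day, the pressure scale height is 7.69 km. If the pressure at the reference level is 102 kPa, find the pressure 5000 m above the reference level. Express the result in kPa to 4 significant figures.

P ≈ 53.24 kPa

Barometric formula: P = P₀ exp(−z/H).
z/H = 5000.0/7690.0 = 0.65020; exp(−0.65020) = 0.52194.
P = 102 × 0.52194 = 53.238 kPa.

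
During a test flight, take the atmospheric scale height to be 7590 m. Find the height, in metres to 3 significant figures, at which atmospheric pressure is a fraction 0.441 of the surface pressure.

z ≈ 6210 m

Set P/P₀ = exp(−z/H) = 0.441, so z = −H ln(0.441).
−ln(0.441) = 0.81871; z = 7590.0 × 0.81871 = 6214.0 m.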